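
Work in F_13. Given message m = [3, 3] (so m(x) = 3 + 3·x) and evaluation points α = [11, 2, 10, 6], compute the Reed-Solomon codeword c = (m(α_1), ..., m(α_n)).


c = [10, 9, 7, 8]

Message polynomial: m(x) = 3 + 3·x (mod 13).
For each evaluation point α_i, compute m(α_i) mod 13:
  α_1 = 11: Horner steps 3 → 10, so m(11) = 10.
  α_2 = 2: Horner steps 3 → 9, so m(2) = 9.
  α_3 = 10: Horner steps 3 → 7, so m(10) = 7.
  α_4 = 6: Horner steps 3 → 8, so m(6) = 8.
Codeword c = [10, 9, 7, 8] ∈ F_13^4.


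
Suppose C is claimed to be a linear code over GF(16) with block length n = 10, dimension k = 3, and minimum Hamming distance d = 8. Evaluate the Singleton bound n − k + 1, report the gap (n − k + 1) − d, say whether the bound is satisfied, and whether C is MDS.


Singleton RHS = n − k + 1 = 8, slack = 0, bound satisfied, MDS.

Singleton bound: d ≤ n − k + 1.
Here n = 10, k = 3, so n − k + 1 = 8.
Given d = 8, check d ≤ 8: YES.
Slack = (n − k + 1) − d = 0.
The code is MDS (slack = 0).
Description: the claimed parameters are [10, 3, 8]_16; such a code would be MDS (meets Singleton bound).


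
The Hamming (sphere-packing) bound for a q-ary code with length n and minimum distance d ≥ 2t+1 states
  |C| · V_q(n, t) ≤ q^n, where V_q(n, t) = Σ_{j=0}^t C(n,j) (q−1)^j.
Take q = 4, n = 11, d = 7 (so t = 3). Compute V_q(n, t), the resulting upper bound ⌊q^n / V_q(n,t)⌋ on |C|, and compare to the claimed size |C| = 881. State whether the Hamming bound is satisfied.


V_q(n, t) = 4984, q^n = 4194304, Hamming bound = 841, |C| = 881 > bound (violated).

Step 1: Compute V_q(n, t) = Σ_{j=0}^3 C(n, j) (q−1)^j.
  j = 0: C(11,0)·(3)^0 = 1·1 = 1.
  j = 1: C(11,1)·(3)^1 = 11·3 = 33.
  j = 2: C(11,2)·(3)^2 = 55·9 = 495.
  j = 3: C(11,3)·(3)^3 = 165·27 = 4455.
  V_q(n, t) = 1 + 33 + 495 + 4455 = 4984.
Step 2: q^n = 4^11 = 4194304.
Step 3: Hamming bound ⌊q^n / V_q(n,t)⌋ = ⌊4194304/4984⌋ = 841.
Step 4: Compare |C| = 881 to 841: violated.
The claimed |C| lies above the Hamming bound, so no 4-ary code of length 11 with d ≥ 7 can have 881 codewords.


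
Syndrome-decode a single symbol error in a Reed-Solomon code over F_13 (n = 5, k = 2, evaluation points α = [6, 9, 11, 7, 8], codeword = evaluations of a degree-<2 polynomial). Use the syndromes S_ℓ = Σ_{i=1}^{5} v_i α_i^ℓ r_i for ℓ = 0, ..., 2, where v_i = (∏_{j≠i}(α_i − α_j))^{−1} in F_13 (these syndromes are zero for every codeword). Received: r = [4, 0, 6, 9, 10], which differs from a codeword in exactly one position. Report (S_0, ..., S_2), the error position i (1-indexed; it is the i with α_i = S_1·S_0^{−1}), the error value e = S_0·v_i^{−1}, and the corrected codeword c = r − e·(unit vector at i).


S = (3, 8, 4), error at position 4, error magnitude e = 2, c = [4, 0, 6, 7, 10].

Step 1: column multipliers v_i = (∏_{j≠i}(α_i − α_j))^{−1} mod 13.
  i = 1 (α = 6): (6−9)(6−11)(6−7)(6−8) = (−3)·(−5)·(−1)·(−2) = 30 ≡ 4, so v_1 = 4^{−1} = 10 (mod 13).
  i = 2 (α = 9): (9−6)(9−11)(9−7)(9−8) = 3·(−2)·2·1 = −12 ≡ 1, so v_2 = 1^{−1} = 1 (mod 13).
  i = 3 (α = 11): (11−6)(11−9)(11−7)(11−8) = 5·2·4·3 = 120 ≡ 3, so v_3 = 3^{−1} = 9 (mod 13).
  i = 4 (α = 7): (7−6)(7−9)(7−11)(7−8) = 1·(−2)·(−4)·(−1) = −8 ≡ 5, so v_4 = 5^{−1} = 8 (mod 13).
  i = 5 (α = 8): (8−6)(8−9)(8−11)(8−7) = 2·(−1)·(−3)·1 = 6 ≡ 6, so v_5 = 6^{−1} = 11 (mod 13).
  v = [10, 1, 9, 8, 11].
Step 2: syndromes of r = [4, 0, 6, 9, 10] (all sums mod 13).
  S_0 = Σ v_i r_i = 10·4 + 1·0 + 9·6 + 8·9 + 11·10 = 276 ≡ 3.
  S_1 = Σ v_i α_i r_i = 10·6·4 + 1·9·0 + 9·11·6 + 8·7·9 + 11·8·10 = 2218 ≡ 8.
  α_i^2 mod 13 = [10, 3, 4, 10, 12].
  S_2 = Σ v_i α_i^2 r_i = 10·10·4 + 1·3·0 + 9·4·6 + 8·10·9 + 11·12·10 = 2656 ≡ 4.
  S = (3, 8, 4) ≠ 0, so r is not a codeword (an error is present).
Step 3: locate the error. For a single error e at position i, S_ℓ = v_i·e·α_i^ℓ, so α_err = S_1/S_0.
  S_0^{−1} = 3^{−1} = 9 (mod 13), so α_err = 8·9 = 72 ≡ 7 = α_4. Error position i = 4.
  Consistency check: S_2/S_1 = 4·5 = 20 ≡ 7 = α_err ✓ (single-error assumption holds).
Step 4: error magnitude e = S_0/v_4 = S_0·∏_{j≠4}(α_4 − α_j) = 3·5 = 15 ≡ 2 (mod 13).
Step 5: correct position 4: c_4 = r_4 − e = 9 − 2 ≡ 7 (mod 13). Hence c = [4, 0, 6, 7, 10].
  Check: interpolating c through the α_i gives m(x) = 12 + 3·x (degree < 2) with m(α_i) = c_i for every i, so c is indeed a codeword.


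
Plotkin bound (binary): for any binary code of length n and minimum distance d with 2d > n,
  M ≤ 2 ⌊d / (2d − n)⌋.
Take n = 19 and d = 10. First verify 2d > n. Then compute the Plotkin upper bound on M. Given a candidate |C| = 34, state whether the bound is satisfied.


Plotkin bound M ≤ 20; given |C| = 34 > bound (violated).

Check applicability: 2d = 20, n = 19.
2d − n = 1 > 0, so Plotkin applies.
Compute d/(2d−n) = 10/1 ≈ 10.0000.
⌊d/(2d−n)⌋ = 10.
Plotkin bound: M ≤ 2·10 = 20.
Given |C| = 34, check: VIOLATED.
This |C| is above the Plotkin bound, so no binary code with n = 19, d = 10 and 34 codewords exists.


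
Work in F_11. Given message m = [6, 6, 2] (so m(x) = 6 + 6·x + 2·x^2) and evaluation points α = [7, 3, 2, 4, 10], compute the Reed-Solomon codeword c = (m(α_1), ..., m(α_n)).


c = [3, 9, 4, 7, 2]

Message polynomial: m(x) = 6 + 6·x + 2·x^2 (mod 11).
For each evaluation point α_i, compute m(α_i) mod 11:
  α_1 = 7: Horner steps 2 → 9 → 3, so m(7) = 3.
  α_2 = 3: Horner steps 2 → 1 → 9, so m(3) = 9.
  α_3 = 2: Horner steps 2 → 10 → 4, so m(2) = 4.
  α_4 = 4: Horner steps 2 → 3 → 7, so m(4) = 7.
  α_5 = 10: Horner steps 2 → 4 → 2, so m(10) = 2.
Codeword c = [3, 9, 4, 7, 2] ∈ F_11^5.


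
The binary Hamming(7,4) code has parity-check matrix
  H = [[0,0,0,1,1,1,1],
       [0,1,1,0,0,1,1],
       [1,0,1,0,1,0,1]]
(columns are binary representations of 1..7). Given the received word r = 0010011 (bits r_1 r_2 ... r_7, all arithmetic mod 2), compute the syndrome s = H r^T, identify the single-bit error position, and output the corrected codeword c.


s = (0, 1, 0)^T, error position = 2, corrected codeword c = 0110011

Compute s = H r^T mod 2 one row at a time:
  s_1 = 0 + 0 + 1 + 1 = 2 ≡ 0 (mod 2).
  s_2 = 0 + 1 + 1 + 1 = 3 ≡ 1 (mod 2).
  s_3 = 0 + 1 + 0 + 1 = 2 ≡ 0 (mod 2).
s = (0, 1, 0)^T — this equals column 2 of H (binary 010), so error is at position 2.
Correct: flip bit 2 of r = 0010011 to get c = 0110011.


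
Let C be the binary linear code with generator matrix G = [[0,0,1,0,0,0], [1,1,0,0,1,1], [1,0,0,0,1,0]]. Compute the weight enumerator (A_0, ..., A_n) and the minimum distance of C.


Weight distribution: A_0 = 1, A_1 = 1, A_2 = 2, A_3 = 2, A_4 = 1, A_5 = 1. Minimum distance d = 1.

Enumerate all 2^3 = 8 messages m ∈ F_2^3.
For each, compute codeword c = mG in F_2^6, then tally its weight.
  m = 000 → c = 000000, weight = 0.
  m = 100 → c = 001000, weight = 1.
  m = 010 → c = 110011, weight = 4.
  m = 110 → c = 111011, weight = 5.
  m = 001 → c = 100010, weight = 2.
  m = 101 → c = 101010, weight = 3.
  m = 011 → c = 010001, weight = 2.
  m = 111 → c = 011001, weight = 3.
Tally weights:
  weight 0: 1 codewords.
  weight 1: 1 codewords.
  weight 2: 2 codewords.
  weight 3: 2 codewords.
  weight 4: 1 codewords.
  weight 5: 1 codewords.
Minimum distance d = smallest w > 0 with A_w > 0 = 1.
Sanity: Σ A_w = 8 = 2^3 = 8 ✓.


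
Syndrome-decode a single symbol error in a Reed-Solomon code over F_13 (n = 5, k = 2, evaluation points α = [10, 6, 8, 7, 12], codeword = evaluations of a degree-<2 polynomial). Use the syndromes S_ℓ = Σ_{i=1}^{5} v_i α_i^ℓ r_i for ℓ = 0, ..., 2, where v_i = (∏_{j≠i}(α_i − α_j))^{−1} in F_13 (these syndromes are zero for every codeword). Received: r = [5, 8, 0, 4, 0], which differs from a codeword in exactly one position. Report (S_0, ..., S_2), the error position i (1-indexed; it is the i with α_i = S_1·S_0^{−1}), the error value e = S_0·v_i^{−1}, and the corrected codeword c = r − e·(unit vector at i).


S = (7, 6, 7), error at position 5, error magnitude e = 3, c = [5, 8, 0, 4, 10].

Step 1: column multipliers v_i = (∏_{j≠i}(α_i − α_j))^{−1} mod 13.
  i = 1 (α = 10): (10−6)(10−8)(10−7)(10−12) = 4·2·3·(−2) = −48 ≡ 4, so v_1 = 4^{−1} = 10 (mod 13).
  i = 2 (α = 6): (6−10)(6−8)(6−7)(6−12) = (−4)·(−2)·(−1)·(−6) = 48 ≡ 9, so v_2 = 9^{−1} = 3 (mod 13).
  i = 3 (α = 8): (8−10)(8−6)(8−7)(8−12) = (−2)·2·1·(−4) = 16 ≡ 3, so v_3 = 3^{−1} = 9 (mod 13).
  i = 4 (α = 7): (7−10)(7−6)(7−8)(7−12) = (−3)·1·(−1)·(−5) = −15 ≡ 11, so v_4 = 11^{−1} = 6 (mod 13).
  i = 5 (α = 12): (12−10)(12−6)(12−8)(12−7) = 2·6·4·5 = 240 ≡ 6, so v_5 = 6^{−1} = 11 (mod 13).
  v = [10, 3, 9, 6, 11].
Step 2: syndromes of r = [5, 8, 0, 4, 0] (all sums mod 13).
  S_0 = Σ v_i r_i = 10·5 + 3·8 + 9·0 + 6·4 + 11·0 = 98 ≡ 7.
  S_1 = Σ v_i α_i r_i = 10·10·5 + 3·6·8 + 9·8·0 + 6·7·4 + 11·12·0 = 812 ≡ 6.
  α_i^2 mod 13 = [9, 10, 12, 10, 1].
  S_2 = Σ v_i α_i^2 r_i = 10·9·5 + 3·10·8 + 9·12·0 + 6·10·4 + 11·1·0 = 930 ≡ 7.
  S = (7, 6, 7) ≠ 0, so r is not a codeword (an error is present).
Step 3: locate the error. For a single error e at position i, S_ℓ = v_i·e·α_i^ℓ, so α_err = S_1/S_0.
  S_0^{−1} = 7^{−1} = 2 (mod 13), so α_err = 6·2 = 12 ≡ 12 = α_5. Error position i = 5.
  Consistency check: S_2/S_1 = 7·11 = 77 ≡ 12 = α_err ✓ (single-error assumption holds).
Step 4: error magnitude e = S_0/v_5 = S_0·∏_{j≠5}(α_5 − α_j) = 7·6 = 42 ≡ 3 (mod 13).
Step 5: correct position 5: c_5 = r_5 − e = 0 − 3 ≡ 10 (mod 13). Hence c = [5, 8, 0, 4, 10].
  Check: interpolating c through the α_i gives m(x) = 6 + 9·x (degree < 2) with m(α_i) = c_i for every i, so c is indeed a codeword.


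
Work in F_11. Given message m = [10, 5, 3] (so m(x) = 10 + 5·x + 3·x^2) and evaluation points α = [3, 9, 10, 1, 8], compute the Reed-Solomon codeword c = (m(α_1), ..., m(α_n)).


c = [8, 1, 8, 7, 0]

Message polynomial: m(x) = 10 + 5·x + 3·x^2 (mod 11).
For each evaluation point α_i, compute m(α_i) mod 11:
  α_1 = 3: Horner steps 3 → 3 → 8, so m(3) = 8.
  α_2 = 9: Horner steps 3 → 10 → 1, so m(9) = 1.
  α_3 = 10: Horner steps 3 → 2 → 8, so m(10) = 8.
  α_4 = 1: Horner steps 3 → 8 → 7, so m(1) = 7.
  α_5 = 8: Horner steps 3 → 7 → 0, so m(8) = 0.
Codeword c = [8, 1, 8, 7, 0] ∈ F_11^5.


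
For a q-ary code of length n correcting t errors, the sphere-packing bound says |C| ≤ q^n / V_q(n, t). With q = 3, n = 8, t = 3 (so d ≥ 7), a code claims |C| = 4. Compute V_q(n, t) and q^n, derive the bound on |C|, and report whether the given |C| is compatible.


V_q(n, t) = 577, q^n = 6561, Hamming bound = 11, |C| = 4 ≤ bound (satisfied).

Step 1: Compute V_q(n, t) = Σ_{j=0}^3 C(n, j) (q−1)^j.
  j = 0: C(8,0)·(2)^0 = 1·1 = 1.
  j = 1: C(8,1)·(2)^1 = 8·2 = 16.
  j = 2: C(8,2)·(2)^2 = 28·4 = 112.
  j = 3: C(8,3)·(2)^3 = 56·8 = 448.
  V_q(n, t) = 1 + 16 + 112 + 448 = 577.
Step 2: q^n = 3^8 = 6561.
Step 3: Hamming bound ⌊q^n / V_q(n,t)⌋ = ⌊6561/577⌋ = 11.
Step 4: Compare |C| = 4 to 11: satisfied.
The claimed |C| lies below the Hamming bound.


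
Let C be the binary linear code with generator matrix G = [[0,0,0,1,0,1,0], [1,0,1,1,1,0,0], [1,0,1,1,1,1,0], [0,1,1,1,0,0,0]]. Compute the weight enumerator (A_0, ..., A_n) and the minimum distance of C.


Weight distribution: A_0 = 1, A_1 = 2, A_2 = 2, A_3 = 4, A_4 = 5, A_5 = 2. Minimum distance d = 1.

Enumerate all 2^4 = 16 messages m ∈ F_2^4.
For each, compute codeword c = mG in F_2^7, then tally its weight.
  m = 0000 → c = 0000000, weight = 0.
  m = 1000 → c = 0001010, weight = 2.
  m = 0100 → c = 1011100, weight = 4.
  m = 1100 → c = 1010110, weight = 4.
  m = 0010 → c = 1011110, weight = 5.
  m = 1010 → c = 1010100, weight = 3.
  m = 0110 → c = 0000010, weight = 1.
  m = 1110 → c = 0001000, weight = 1.
  m = 0001 → c = 0111000, weight = 3.
  m = 1001 → c = 0110010, weight = 3.
  m = 0101 → c = 1100100, weight = 3.
  m = 1101 → c = 1101110, weight = 5.
  m = 0011 → c = 1100110, weight = 4.
  m = 1011 → c = 1101100, weight = 4.
  m = 0111 → c = 0111010, weight = 4.
  m = 1111 → c = 0110000, weight = 2.
Tally weights:
  weight 0: 1 codewords.
  weight 1: 2 codewords.
  weight 2: 2 codewords.
  weight 3: 4 codewords.
  weight 4: 5 codewords.
  weight 5: 2 codewords.
Minimum distance d = smallest w > 0 with A_w > 0 = 1.
Sanity: Σ A_w = 16 = 2^4 = 16 ✓.


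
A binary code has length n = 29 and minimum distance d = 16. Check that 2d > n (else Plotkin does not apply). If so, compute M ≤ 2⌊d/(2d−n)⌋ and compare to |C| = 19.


Plotkin bound M ≤ 10; given |C| = 19 > bound (violated).

Check applicability: 2d = 32, n = 29.
2d − n = 3 > 0, so Plotkin applies.
Compute d/(2d−n) = 16/3 ≈ 5.3333.
⌊d/(2d−n)⌋ = 5.
Plotkin bound: M ≤ 2·5 = 10.
Given |C| = 19, check: VIOLATED.
This |C| is above the Plotkin bound, so no binary code with n = 29, d = 16 and 19 codewords exists.


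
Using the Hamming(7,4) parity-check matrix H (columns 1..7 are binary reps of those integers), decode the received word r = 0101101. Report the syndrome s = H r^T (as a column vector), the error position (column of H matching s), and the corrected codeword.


s = (1, 0, 0)^T, error position = 4, corrected codeword c = 0100101

Compute s = H r^T mod 2 one row at a time:
  s_1 = 1 + 1 + 0 + 1 = 3 ≡ 1 (mod 2).
  s_2 = 1 + 0 + 0 + 1 = 2 ≡ 0 (mod 2).
  s_3 = 0 + 0 + 1 + 1 = 2 ≡ 0 (mod 2).
s = (1, 0, 0)^T — this equals column 4 of H (binary 100), so error is at position 4.
Correct: flip bit 4 of r = 0101101 to get c = 0100101.


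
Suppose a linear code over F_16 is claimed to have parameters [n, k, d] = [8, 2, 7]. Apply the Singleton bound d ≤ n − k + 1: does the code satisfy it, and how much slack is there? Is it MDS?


Singleton RHS = n − k + 1 = 7, slack = 0, bound satisfied, MDS.

Singleton bound: d ≤ n − k + 1.
Here n = 8, k = 2, so n − k + 1 = 7.
Given d = 7, check d ≤ 7: YES.
Slack = (n − k + 1) − d = 0.
The code is MDS (slack = 0).
Description: the claimed parameters are [8, 2, 7]_16; such a code would be MDS (meets Singleton bound).


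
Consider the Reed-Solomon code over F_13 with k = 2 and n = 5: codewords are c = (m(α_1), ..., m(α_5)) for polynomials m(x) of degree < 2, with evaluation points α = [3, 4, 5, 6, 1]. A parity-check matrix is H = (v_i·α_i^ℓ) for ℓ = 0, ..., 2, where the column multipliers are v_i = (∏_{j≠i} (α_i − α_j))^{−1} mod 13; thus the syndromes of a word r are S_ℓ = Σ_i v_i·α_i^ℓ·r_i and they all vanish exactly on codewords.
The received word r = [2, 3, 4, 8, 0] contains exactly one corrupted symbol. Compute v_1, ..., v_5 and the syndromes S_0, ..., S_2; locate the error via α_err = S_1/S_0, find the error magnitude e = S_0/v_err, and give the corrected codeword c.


S = (4, 11, 1), error at position 4, error magnitude e = 3, c = [2, 3, 4, 5, 0].

Step 1: column multipliers v_i = (∏_{j≠i}(α_i − α_j))^{−1} mod 13.
  i = 1 (α = 3): (3−4)(3−5)(3−6)(3−1) = (−1)·(−2)·(−3)·2 = −12 ≡ 1, so v_1 = 1^{−1} = 1 (mod 13).
  i = 2 (α = 4): (4−3)(4−5)(4−6)(4−1) = 1·(−1)·(−2)·3 = 6 ≡ 6, so v_2 = 6^{−1} = 11 (mod 13).
  i = 3 (α = 5): (5−3)(5−4)(5−6)(5−1) = 2·1·(−1)·4 = −8 ≡ 5, so v_3 = 5^{−1} = 8 (mod 13).
  i = 4 (α = 6): (6−3)(6−4)(6−5)(6−1) = 3·2·1·5 = 30 ≡ 4, so v_4 = 4^{−1} = 10 (mod 13).
  i = 5 (α = 1): (1−3)(1−4)(1−5)(1−6) = (−2)·(−3)·(−4)·(−5) = 120 ≡ 3, so v_5 = 3^{−1} = 9 (mod 13).
  v = [1, 11, 8, 10, 9].
Step 2: syndromes of r = [2, 3, 4, 8, 0] (all sums mod 13).
  S_0 = Σ v_i r_i = 1·2 + 11·3 + 8·4 + 10·8 + 9·0 = 147 ≡ 4.
  S_1 = Σ v_i α_i r_i = 1·3·2 + 11·4·3 + 8·5·4 + 10·6·8 + 9·1·0 = 778 ≡ 11.
  α_i^2 mod 13 = [9, 3, 12, 10, 1].
  S_2 = Σ v_i α_i^2 r_i = 1·9·2 + 11·3·3 + 8·12·4 + 10·10·8 + 9·1·0 = 1301 ≡ 1.
  S = (4, 11, 1) ≠ 0, so r is not a codeword (an error is present).
Step 3: locate the error. For a single error e at position i, S_ℓ = v_i·e·α_i^ℓ, so α_err = S_1/S_0.
  S_0^{−1} = 4^{−1} = 10 (mod 13), so α_err = 11·10 = 110 ≡ 6 = α_4. Error position i = 4.
  Consistency check: S_2/S_1 = 1·6 = 6 ≡ 6 = α_err ✓ (single-error assumption holds).
Step 4: error magnitude e = S_0/v_4 = S_0·∏_{j≠4}(α_4 − α_j) = 4·4 = 16 ≡ 3 (mod 13).
Step 5: correct position 4: c_4 = r_4 − e = 8 − 3 ≡ 5 (mod 13). Hence c = [2, 3, 4, 5, 0].
  Check: interpolating c through the α_i gives m(x) = 12 + 1·x (degree < 2) with m(α_i) = c_i for every i, so c is indeed a codeword.


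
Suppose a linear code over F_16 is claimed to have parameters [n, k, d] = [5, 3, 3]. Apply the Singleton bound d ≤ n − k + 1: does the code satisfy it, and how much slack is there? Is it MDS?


Singleton RHS = n − k + 1 = 3, slack = 0, bound satisfied, MDS.

Singleton bound: d ≤ n − k + 1.
Here n = 5, k = 3, so n − k + 1 = 3.
Given d = 3, check d ≤ 3: YES.
Slack = (n − k + 1) − d = 0.
The code is MDS (slack = 0).
Description: the claimed parameters are [5, 3, 3]_16; such a code would be MDS (meets Singleton bound).


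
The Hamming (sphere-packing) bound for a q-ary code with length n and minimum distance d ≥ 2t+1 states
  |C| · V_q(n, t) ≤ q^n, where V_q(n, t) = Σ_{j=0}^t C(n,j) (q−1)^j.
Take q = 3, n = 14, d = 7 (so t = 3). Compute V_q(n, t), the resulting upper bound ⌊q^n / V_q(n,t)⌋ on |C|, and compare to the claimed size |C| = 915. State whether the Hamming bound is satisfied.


V_q(n, t) = 3305, q^n = 4782969, Hamming bound = 1447, |C| = 915 ≤ bound (satisfied).

Step 1: Compute V_q(n, t) = Σ_{j=0}^3 C(n, j) (q−1)^j.
  j = 0: C(14,0)·(2)^0 = 1·1 = 1.
  j = 1: C(14,1)·(2)^1 = 14·2 = 28.
  j = 2: C(14,2)·(2)^2 = 91·4 = 364.
  j = 3: C(14,3)·(2)^3 = 364·8 = 2912.
  V_q(n, t) = 1 + 28 + 364 + 2912 = 3305.
Step 2: q^n = 3^14 = 4782969.
Step 3: Hamming bound ⌊q^n / V_q(n,t)⌋ = ⌊4782969/3305⌋ = 1447.
Step 4: Compare |C| = 915 to 1447: satisfied.
The claimed |C| lies below the Hamming bound.


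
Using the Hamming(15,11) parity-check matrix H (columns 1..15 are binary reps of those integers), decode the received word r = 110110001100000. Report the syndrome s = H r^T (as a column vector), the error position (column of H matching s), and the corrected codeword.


s = (0, 0, 0, 1)^T, error position = 1, corrected codeword c = 010110001100000

Compute s = H r^T mod 2 one row at a time:
  s_1 = 0 + 1 + 1 + 0 + 0 + 0 + 0 + 0 = 2 ≡ 0 (mod 2).
  s_2 = 1 + 1 + 0 + 0 + 0 + 0 + 0 + 0 = 2 ≡ 0 (mod 2).
  s_3 = 1 + 0 + 0 + 0 + 1 + 0 + 0 + 0 = 2 ≡ 0 (mod 2).
  s_4 = 1 + 0 + 1 + 0 + 1 + 0 + 0 + 0 = 3 ≡ 1 (mod 2).
s = (0, 0, 0, 1)^T — this equals column 1 of H (binary 0001), so error is at position 1.
Correct: flip bit 1 of r = 110110001100000 to get c = 010110001100000.


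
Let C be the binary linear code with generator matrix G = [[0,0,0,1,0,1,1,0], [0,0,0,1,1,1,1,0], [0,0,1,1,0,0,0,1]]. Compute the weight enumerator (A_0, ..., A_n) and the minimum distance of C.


Weight distribution: A_0 = 1, A_1 = 1, A_3 = 2, A_4 = 3, A_5 = 1. Minimum distance d = 1.

Enumerate all 2^3 = 8 messages m ∈ F_2^3.
For each, compute codeword c = mG in F_2^8, then tally its weight.
  m = 000 → c = 00000000, weight = 0.
  m = 100 → c = 00010110, weight = 3.
  m = 010 → c = 00011110, weight = 4.
  m = 110 → c = 00001000, weight = 1.
  m = 001 → c = 00110001, weight = 3.
  m = 101 → c = 00100111, weight = 4.
  m = 011 → c = 00101111, weight = 5.
  m = 111 → c = 00111001, weight = 4.
Tally weights:
  weight 0: 1 codewords.
  weight 1: 1 codewords.
  weight 3: 2 codewords.
  weight 4: 3 codewords.
  weight 5: 1 codewords.
Minimum distance d = smallest w > 0 with A_w > 0 = 1.
Sanity: Σ A_w = 8 = 2^3 = 8 ✓.


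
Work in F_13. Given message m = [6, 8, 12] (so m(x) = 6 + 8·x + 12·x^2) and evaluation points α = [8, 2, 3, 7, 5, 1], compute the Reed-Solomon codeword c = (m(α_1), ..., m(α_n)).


c = [6, 5, 8, 0, 8, 0]

Message polynomial: m(x) = 6 + 8·x + 12·x^2 (mod 13).
For each evaluation point α_i, compute m(α_i) mod 13:
  α_1 = 8: Horner steps 12 → 0 → 6, so m(8) = 6.
  α_2 = 2: Horner steps 12 → 6 → 5, so m(2) = 5.
  α_3 = 3: Horner steps 12 → 5 → 8, so m(3) = 8.
  α_4 = 7: Horner steps 12 → 1 → 0, so m(7) = 0.
  α_5 = 5: Horner steps 12 → 3 → 8, so m(5) = 8.
  α_6 = 1: Horner steps 12 → 7 → 0, so m(1) = 0.
Codeword c = [6, 5, 8, 0, 8, 0] ∈ F_13^6.


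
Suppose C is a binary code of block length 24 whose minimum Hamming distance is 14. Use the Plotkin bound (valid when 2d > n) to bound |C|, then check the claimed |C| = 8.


Plotkin bound M ≤ 6; given |C| = 8 > bound (violated).

Check applicability: 2d = 28, n = 24.
2d − n = 4 > 0, so Plotkin applies.
Compute d/(2d−n) = 14/4 ≈ 3.5000.
⌊d/(2d−n)⌋ = 3.
Plotkin bound: M ≤ 2·3 = 6.
Given |C| = 8, check: VIOLATED.
This |C| is above the Plotkin bound, so no binary code with n = 24, d = 14 and 8 codewords exists.


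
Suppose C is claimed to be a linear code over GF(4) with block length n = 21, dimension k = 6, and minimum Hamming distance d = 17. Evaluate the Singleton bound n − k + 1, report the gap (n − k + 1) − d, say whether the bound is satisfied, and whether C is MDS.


Singleton RHS = n − k + 1 = 16, slack = -1, bound violated (no such code; not MDS).

Singleton bound: d ≤ n − k + 1.
Here n = 21, k = 6, so n − k + 1 = 16.
Given d = 17, check d ≤ 16: NO.
Slack = (n − k + 1) − d = -1.
The slack is negative: d = 17 exceeds n − k + 1 = 16 by 1, so the Singleton bound is violated and no linear [21, 6, 17]_4 code can exist. In particular it is not MDS (MDS requires d = n − k + 1 exactly).
Description: the claimed parameters are [21, 6, 17]_4; such a code would be impossible (violates the Singleton bound).


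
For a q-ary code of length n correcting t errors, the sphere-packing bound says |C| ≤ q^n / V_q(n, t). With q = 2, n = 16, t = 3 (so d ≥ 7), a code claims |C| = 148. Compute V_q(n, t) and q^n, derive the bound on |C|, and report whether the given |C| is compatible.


V_q(n, t) = 697, q^n = 65536, Hamming bound = 94, |C| = 148 > bound (violated).

Step 1: Compute V_q(n, t) = Σ_{j=0}^3 C(n, j) (q−1)^j.
  j = 0: C(16,0)·(1)^0 = 1·1 = 1.
  j = 1: C(16,1)·(1)^1 = 16·1 = 16.
  j = 2: C(16,2)·(1)^2 = 120·1 = 120.
  j = 3: C(16,3)·(1)^3 = 560·1 = 560.
  V_q(n, t) = 1 + 16 + 120 + 560 = 697.
Step 2: q^n = 2^16 = 65536.
Step 3: Hamming bound ⌊q^n / V_q(n,t)⌋ = ⌊65536/697⌋ = 94.
Step 4: Compare |C| = 148 to 94: violated.
The claimed |C| lies above the Hamming bound, so no 2-ary code of length 16 with d ≥ 7 can have 148 codewords.


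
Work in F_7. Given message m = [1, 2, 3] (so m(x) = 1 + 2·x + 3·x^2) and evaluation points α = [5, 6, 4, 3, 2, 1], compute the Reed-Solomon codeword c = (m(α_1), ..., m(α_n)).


c = [2, 2, 1, 6, 3, 6]

Message polynomial: m(x) = 1 + 2·x + 3·x^2 (mod 7).
For each evaluation point α_i, compute m(α_i) mod 7:
  α_1 = 5: Horner steps 3 → 3 → 2, so m(5) = 2.
  α_2 = 6: Horner steps 3 → 6 → 2, so m(6) = 2.
  α_3 = 4: Horner steps 3 → 0 → 1, so m(4) = 1.
  α_4 = 3: Horner steps 3 → 4 → 6, so m(3) = 6.
  α_5 = 2: Horner steps 3 → 1 → 3, so m(2) = 3.
  α_6 = 1: Horner steps 3 → 5 → 6, so m(1) = 6.
Codeword c = [2, 2, 1, 6, 3, 6] ∈ F_7^6.


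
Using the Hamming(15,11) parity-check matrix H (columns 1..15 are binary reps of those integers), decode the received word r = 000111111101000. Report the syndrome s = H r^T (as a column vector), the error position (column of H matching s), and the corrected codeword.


s = (0, 1, 1, 1)^T, error position = 7, corrected codeword c = 000111011101000

Compute s = H r^T mod 2 one row at a time:
  s_1 = 1 + 1 + 1 + 0 + 1 + 0 + 0 + 0 = 4 ≡ 0 (mod 2).
  s_2 = 1 + 1 + 1 + 1 + 1 + 0 + 0 + 0 = 5 ≡ 1 (mod 2).
  s_3 = 0 + 0 + 1 + 1 + 1 + 0 + 0 + 0 = 3 ≡ 1 (mod 2).
  s_4 = 0 + 0 + 1 + 1 + 1 + 0 + 0 + 0 = 3 ≡ 1 (mod 2).
s = (0, 1, 1, 1)^T — this equals column 7 of H (binary 0111), so error is at position 7.
Correct: flip bit 7 of r = 000111111101000 to get c = 000111011101000.


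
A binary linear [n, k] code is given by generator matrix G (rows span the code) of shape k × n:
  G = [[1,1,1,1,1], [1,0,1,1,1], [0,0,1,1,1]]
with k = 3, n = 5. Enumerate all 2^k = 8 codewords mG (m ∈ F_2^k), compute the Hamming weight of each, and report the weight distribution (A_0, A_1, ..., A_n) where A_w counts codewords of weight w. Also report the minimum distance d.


Weight distribution: A_0 = 1, A_1 = 2, A_2 = 1, A_3 = 1, A_4 = 2, A_5 = 1. Minimum distance d = 1.

Enumerate all 2^3 = 8 messages m ∈ F_2^3.
For each, compute codeword c = mG in F_2^5, then tally its weight.
  m = 000 → c = 00000, weight = 0.
  m = 100 → c = 11111, weight = 5.
  m = 010 → c = 10111, weight = 4.
  m = 110 → c = 01000, weight = 1.
  m = 001 → c = 00111, weight = 3.
  m = 101 → c = 11000, weight = 2.
  m = 011 → c = 10000, weight = 1.
  m = 111 → c = 01111, weight = 4.
Tally weights:
  weight 0: 1 codewords.
  weight 1: 2 codewords.
  weight 2: 1 codewords.
  weight 3: 1 codewords.
  weight 4: 2 codewords.
  weight 5: 1 codewords.
Minimum distance d = smallest w > 0 with A_w > 0 = 1.
Sanity: Σ A_w = 8 = 2^3 = 8 ✓.


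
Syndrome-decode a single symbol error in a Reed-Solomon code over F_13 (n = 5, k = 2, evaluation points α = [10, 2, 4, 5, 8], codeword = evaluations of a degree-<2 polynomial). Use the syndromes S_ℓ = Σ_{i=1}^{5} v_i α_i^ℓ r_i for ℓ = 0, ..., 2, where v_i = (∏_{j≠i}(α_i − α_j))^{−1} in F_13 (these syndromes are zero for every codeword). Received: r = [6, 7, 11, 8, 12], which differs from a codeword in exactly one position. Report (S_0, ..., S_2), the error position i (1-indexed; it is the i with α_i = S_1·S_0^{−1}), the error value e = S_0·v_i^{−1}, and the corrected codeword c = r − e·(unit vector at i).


S = (8, 3, 6), error at position 2, error magnitude e = 3, c = [6, 4, 11, 8, 12].

Step 1: column multipliers v_i = (∏_{j≠i}(α_i − α_j))^{−1} mod 13.
  i = 1 (α = 10): (10−2)(10−4)(10−5)(10−8) = 8·6·5·2 = 480 ≡ 12, so v_1 = 12^{−1} = 12 (mod 13).
  i = 2 (α = 2): (2−10)(2−4)(2−5)(2−8) = (−8)·(−2)·(−3)·(−6) = 288 ≡ 2, so v_2 = 2^{−1} = 7 (mod 13).
  i = 3 (α = 4): (4−10)(4−2)(4−5)(4−8) = (−6)·2·(−1)·(−4) = −48 ≡ 4, so v_3 = 4^{−1} = 10 (mod 13).
  i = 4 (α = 5): (5−10)(5−2)(5−4)(5−8) = (−5)·3·1·(−3) = 45 ≡ 6, so v_4 = 6^{−1} = 11 (mod 13).
  i = 5 (α = 8): (8−10)(8−2)(8−4)(8−5) = (−2)·6·4·3 = −144 ≡ 12, so v_5 = 12^{−1} = 12 (mod 13).
  v = [12, 7, 10, 11, 12].
Step 2: syndromes of r = [6, 7, 11, 8, 12] (all sums mod 13).
  S_0 = Σ v_i r_i = 12·6 + 7·7 + 10·11 + 11·8 + 12·12 = 463 ≡ 8.
  S_1 = Σ v_i α_i r_i = 12·10·6 + 7·2·7 + 10·4·11 + 11·5·8 + 12·8·12 = 2850 ≡ 3.
  α_i^2 mod 13 = [9, 4, 3, 12, 12].
  S_2 = Σ v_i α_i^2 r_i = 12·9·6 + 7·4·7 + 10·3·11 + 11·12·8 + 12·12·12 = 3958 ≡ 6.
  S = (8, 3, 6) ≠ 0, so r is not a codeword (an error is present).
Step 3: locate the error. For a single error e at position i, S_ℓ = v_i·e·α_i^ℓ, so α_err = S_1/S_0.
  S_0^{−1} = 8^{−1} = 5 (mod 13), so α_err = 3·5 = 15 ≡ 2 = α_2. Error position i = 2.
  Consistency check: S_2/S_1 = 6·9 = 54 ≡ 2 = α_err ✓ (single-error assumption holds).
Step 4: error magnitude e = S_0/v_2 = S_0·∏_{j≠2}(α_2 − α_j) = 8·2 = 16 ≡ 3 (mod 13).
Step 5: correct position 2: c_2 = r_2 − e = 7 − 3 ≡ 4 (mod 13). Hence c = [6, 4, 11, 8, 12].
  Check: interpolating c through the α_i gives m(x) = 10 + 10·x (degree < 2) with m(α_i) = c_i for every i, so c is indeed a codeword.


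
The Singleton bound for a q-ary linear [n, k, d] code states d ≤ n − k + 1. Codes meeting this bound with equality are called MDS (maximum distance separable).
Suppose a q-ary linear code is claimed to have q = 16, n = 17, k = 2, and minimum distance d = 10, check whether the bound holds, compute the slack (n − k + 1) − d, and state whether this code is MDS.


Singleton RHS = n − k + 1 = 16, slack = 6, bound satisfied, not MDS.

Singleton bound: d ≤ n − k + 1.
Here n = 17, k = 2, so n − k + 1 = 16.
Given d = 10, check d ≤ 16: YES.
Slack = (n − k + 1) − d = 6.
The code is NOT MDS (slack = 6 > 0).
Description: the claimed parameters are [17, 2, 10]_16; such a code would be non-MDS.


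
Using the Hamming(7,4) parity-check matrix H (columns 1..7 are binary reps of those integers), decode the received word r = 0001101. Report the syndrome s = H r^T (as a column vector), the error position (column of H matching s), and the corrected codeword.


s = (1, 1, 0)^T, error position = 6, corrected codeword c = 0001111

Compute s = H r^T mod 2 one row at a time:
  s_1 = 1 + 1 + 0 + 1 = 3 ≡ 1 (mod 2).
  s_2 = 0 + 0 + 0 + 1 = 1 ≡ 1 (mod 2).
  s_3 = 0 + 0 + 1 + 1 = 2 ≡ 0 (mod 2).
s = (1, 1, 0)^T — this equals column 6 of H (binary 110), so error is at position 6.
Correct: flip bit 6 of r = 0001101 to get c = 0001111.


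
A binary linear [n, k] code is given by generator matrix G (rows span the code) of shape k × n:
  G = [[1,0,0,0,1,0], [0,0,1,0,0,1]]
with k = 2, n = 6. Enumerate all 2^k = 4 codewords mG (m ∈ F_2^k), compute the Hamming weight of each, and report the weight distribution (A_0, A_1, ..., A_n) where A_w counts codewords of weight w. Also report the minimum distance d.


Weight distribution: A_0 = 1, A_2 = 2, A_4 = 1. Minimum distance d = 2.

Enumerate all 2^2 = 4 messages m ∈ F_2^2.
For each, compute codeword c = mG in F_2^6, then tally its weight.
  m = 00 → c = 000000, weight = 0.
  m = 10 → c = 100010, weight = 2.
  m = 01 → c = 001001, weight = 2.
  m = 11 → c = 101011, weight = 4.
Tally weights:
  weight 0: 1 codewords.
  weight 2: 2 codewords.
  weight 4: 1 codewords.
Minimum distance d = smallest w > 0 with A_w > 0 = 2.
Sanity: Σ A_w = 4 = 2^2 = 4 ✓.


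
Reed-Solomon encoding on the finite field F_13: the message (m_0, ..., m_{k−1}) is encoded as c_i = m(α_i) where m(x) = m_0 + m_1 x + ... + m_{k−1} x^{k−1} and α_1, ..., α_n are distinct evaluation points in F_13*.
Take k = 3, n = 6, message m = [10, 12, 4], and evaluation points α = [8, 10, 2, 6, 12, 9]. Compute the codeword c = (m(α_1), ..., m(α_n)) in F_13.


c = [11, 10, 11, 5, 2, 0]

Message polynomial: m(x) = 10 + 12·x + 4·x^2 (mod 13).
For each evaluation point α_i, compute m(α_i) mod 13:
  α_1 = 8: Horner steps 4 → 5 → 11, so m(8) = 11.
  α_2 = 10: Horner steps 4 → 0 → 10, so m(10) = 10.
  α_3 = 2: Horner steps 4 → 7 → 11, so m(2) = 11.
  α_4 = 6: Horner steps 4 → 10 → 5, so m(6) = 5.
  α_5 = 12: Horner steps 4 → 8 → 2, so m(12) = 2.
  α_6 = 9: Horner steps 4 → 9 → 0, so m(9) = 0.
Codeword c = [11, 10, 11, 5, 2, 0] ∈ F_13^6.


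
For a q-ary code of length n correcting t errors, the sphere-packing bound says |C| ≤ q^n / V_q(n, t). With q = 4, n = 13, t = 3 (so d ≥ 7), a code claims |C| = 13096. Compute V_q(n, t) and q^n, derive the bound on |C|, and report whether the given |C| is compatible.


V_q(n, t) = 8464, q^n = 67108864, Hamming bound = 7928, |C| = 13096 > bound (violated).

Step 1: Compute V_q(n, t) = Σ_{j=0}^3 C(n, j) (q−1)^j.
  j = 0: C(13,0)·(3)^0 = 1·1 = 1.
  j = 1: C(13,1)·(3)^1 = 13·3 = 39.
  j = 2: C(13,2)·(3)^2 = 78·9 = 702.
  j = 3: C(13,3)·(3)^3 = 286·27 = 7722.
  V_q(n, t) = 1 + 39 + 702 + 7722 = 8464.
Step 2: q^n = 4^13 = 67108864.
Step 3: Hamming bound ⌊q^n / V_q(n,t)⌋ = ⌊67108864/8464⌋ = 7928.
Step 4: Compare |C| = 13096 to 7928: violated.
The claimed |C| lies above the Hamming bound, so no 4-ary code of length 13 with d ≥ 7 can have 13096 codewords.


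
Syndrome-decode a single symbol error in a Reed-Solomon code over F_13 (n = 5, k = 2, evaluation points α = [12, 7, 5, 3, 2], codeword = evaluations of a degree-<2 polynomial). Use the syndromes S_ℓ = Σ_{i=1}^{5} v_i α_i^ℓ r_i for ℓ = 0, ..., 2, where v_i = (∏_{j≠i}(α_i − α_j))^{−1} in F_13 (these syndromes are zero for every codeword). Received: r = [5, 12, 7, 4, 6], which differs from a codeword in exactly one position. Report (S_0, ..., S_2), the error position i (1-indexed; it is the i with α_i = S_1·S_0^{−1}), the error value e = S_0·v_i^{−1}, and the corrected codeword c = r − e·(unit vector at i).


S = (9, 1, 3), error at position 4, error magnitude e = 2, c = [5, 12, 7, 2, 6].

Step 1: column multipliers v_i = (∏_{j≠i}(α_i − α_j))^{−1} mod 13.
  i = 1 (α = 12): (12−7)(12−5)(12−3)(12−2) = 5·7·9·10 = 3150 ≡ 4, so v_1 = 4^{−1} = 10 (mod 13).
  i = 2 (α = 7): (7−12)(7−5)(7−3)(7−2) = (−5)·2·4·5 = −200 ≡ 8, so v_2 = 8^{−1} = 5 (mod 13).
  i = 3 (α = 5): (5−12)(5−7)(5−3)(5−2) = (−7)·(−2)·2·3 = 84 ≡ 6, so v_3 = 6^{−1} = 11 (mod 13).
  i = 4 (α = 3): (3−12)(3−7)(3−5)(3−2) = (−9)·(−4)·(−2)·1 = −72 ≡ 6, so v_4 = 6^{−1} = 11 (mod 13).
  i = 5 (α = 2): (2−12)(2−7)(2−5)(2−3) = (−10)·(−5)·(−3)·(−1) = 150 ≡ 7, so v_5 = 7^{−1} = 2 (mod 13).
  v = [10, 5, 11, 11, 2].
Step 2: syndromes of r = [5, 12, 7, 4, 6] (all sums mod 13).
  S_0 = Σ v_i r_i = 10·5 + 5·12 + 11·7 + 11·4 + 2·6 = 243 ≡ 9.
  S_1 = Σ v_i α_i r_i = 10·12·5 + 5·7·12 + 11·5·7 + 11·3·4 + 2·2·6 = 1561 ≡ 1.
  α_i^2 mod 13 = [1, 10, 12, 9, 4].
  S_2 = Σ v_i α_i^2 r_i = 10·1·5 + 5·10·12 + 11·12·7 + 11·9·4 + 2·4·6 = 2018 ≡ 3.
  S = (9, 1, 3) ≠ 0, so r is not a codeword (an error is present).
Step 3: locate the error. For a single error e at position i, S_ℓ = v_i·e·α_i^ℓ, so α_err = S_1/S_0.
  S_0^{−1} = 9^{−1} = 3 (mod 13), so α_err = 1·3 = 3 ≡ 3 = α_4. Error position i = 4.
  Consistency check: S_2/S_1 = 3·1 = 3 ≡ 3 = α_err ✓ (single-error assumption holds).
Step 4: error magnitude e = S_0/v_4 = S_0·∏_{j≠4}(α_4 − α_j) = 9·6 = 54 ≡ 2 (mod 13).
Step 5: correct position 4: c_4 = r_4 − e = 4 − 2 ≡ 2 (mod 13). Hence c = [5, 12, 7, 2, 6].
  Check: interpolating c through the α_i gives m(x) = 1 + 9·x (degree < 2) with m(α_i) = c_i for every i, so c is indeed a codeword.


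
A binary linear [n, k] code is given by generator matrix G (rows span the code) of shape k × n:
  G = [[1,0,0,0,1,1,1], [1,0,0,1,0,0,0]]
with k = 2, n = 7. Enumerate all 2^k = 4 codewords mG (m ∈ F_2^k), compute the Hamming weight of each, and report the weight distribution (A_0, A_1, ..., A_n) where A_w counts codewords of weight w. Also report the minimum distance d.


Weight distribution: A_0 = 1, A_2 = 1, A_4 = 2. Minimum distance d = 2.

Enumerate all 2^2 = 4 messages m ∈ F_2^2.
For each, compute codeword c = mG in F_2^7, then tally its weight.
  m = 00 → c = 0000000, weight = 0.
  m = 10 → c = 1000111, weight = 4.
  m = 01 → c = 1001000, weight = 2.
  m = 11 → c = 0001111, weight = 4.
Tally weights:
  weight 0: 1 codewords.
  weight 2: 1 codewords.
  weight 4: 2 codewords.
Minimum distance d = smallest w > 0 with A_w > 0 = 2.
Sanity: Σ A_w = 4 = 2^2 = 4 ✓.


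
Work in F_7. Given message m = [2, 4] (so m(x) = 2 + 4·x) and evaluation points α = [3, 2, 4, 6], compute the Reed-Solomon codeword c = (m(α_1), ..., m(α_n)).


c = [0, 3, 4, 5]

Message polynomial: m(x) = 2 + 4·x (mod 7).
For each evaluation point α_i, compute m(α_i) mod 7:
  α_1 = 3: Horner steps 4 → 0, so m(3) = 0.
  α_2 = 2: Horner steps 4 → 3, so m(2) = 3.
  α_3 = 4: Horner steps 4 → 4, so m(4) = 4.
  α_4 = 6: Horner steps 4 → 5, so m(6) = 5.
Codeword c = [0, 3, 4, 5] ∈ F_7^4.


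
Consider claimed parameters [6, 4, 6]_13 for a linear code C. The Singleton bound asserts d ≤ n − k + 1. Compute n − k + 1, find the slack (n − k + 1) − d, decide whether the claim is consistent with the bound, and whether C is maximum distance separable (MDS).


Singleton RHS = n − k + 1 = 3, slack = -3, bound violated (no such code; not MDS).

Singleton bound: d ≤ n − k + 1.
Here n = 6, k = 4, so n − k + 1 = 3.
Given d = 6, check d ≤ 3: NO.
Slack = (n − k + 1) − d = -3.
The slack is negative: d = 6 exceeds n − k + 1 = 3 by 3, so the Singleton bound is violated and no linear [6, 4, 6]_13 code can exist. In particular it is not MDS (MDS requires d = n − k + 1 exactly).
Description: the claimed parameters are [6, 4, 6]_13; such a code would be impossible (violates the Singleton bound).


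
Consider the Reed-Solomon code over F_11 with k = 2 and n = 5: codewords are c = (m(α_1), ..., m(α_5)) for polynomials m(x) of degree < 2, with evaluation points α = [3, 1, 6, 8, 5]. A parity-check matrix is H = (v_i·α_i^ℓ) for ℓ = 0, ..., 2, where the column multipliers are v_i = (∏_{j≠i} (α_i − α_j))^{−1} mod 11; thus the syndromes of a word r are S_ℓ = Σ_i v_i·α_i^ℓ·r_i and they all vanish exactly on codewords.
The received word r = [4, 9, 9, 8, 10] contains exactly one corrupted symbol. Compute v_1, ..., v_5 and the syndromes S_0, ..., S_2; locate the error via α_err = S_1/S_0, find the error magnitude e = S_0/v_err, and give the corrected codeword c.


S = (6, 3, 7), error at position 3, error magnitude e = 7, c = [4, 9, 2, 8, 10].

Step 1: column multipliers v_i = (∏_{j≠i}(α_i − α_j))^{−1} mod 11.
  i = 1 (α = 3): (3−1)(3−6)(3−8)(3−5) = 2·(−3)·(−5)·(−2) = −60 ≡ 6, so v_1 = 6^{−1} = 2 (mod 11).
  i = 2 (α = 1): (1−3)(1−6)(1−8)(1−5) = (−2)·(−5)·(−7)·(−4) = 280 ≡ 5, so v_2 = 5^{−1} = 9 (mod 11).
  i = 3 (α = 6): (6−3)(6−1)(6−8)(6−5) = 3·5·(−2)·1 = −30 ≡ 3, so v_3 = 3^{−1} = 4 (mod 11).
  i = 4 (α = 8): (8−3)(8−1)(8−6)(8−5) = 5·7·2·3 = 210 ≡ 1, so v_4 = 1^{−1} = 1 (mod 11).
  i = 5 (α = 5): (5−3)(5−1)(5−6)(5−8) = 2·4·(−1)·(−3) = 24 ≡ 2, so v_5 = 2^{−1} = 6 (mod 11).
  v = [2, 9, 4, 1, 6].
Step 2: syndromes of r = [4, 9, 9, 8, 10] (all sums mod 11).
  S_0 = Σ v_i r_i = 2·4 + 9·9 + 4·9 + 1·8 + 6·10 = 193 ≡ 6.
  S_1 = Σ v_i α_i r_i = 2·3·4 + 9·1·9 + 4·6·9 + 1·8·8 + 6·5·10 = 685 ≡ 3.
  α_i^2 mod 11 = [9, 1, 3, 9, 3].
  S_2 = Σ v_i α_i^2 r_i = 2·9·4 + 9·1·9 + 4·3·9 + 1·9·8 + 6·3·10 = 513 ≡ 7.
  S = (6, 3, 7) ≠ 0, so r is not a codeword (an error is present).
Step 3: locate the error. For a single error e at position i, S_ℓ = v_i·e·α_i^ℓ, so α_err = S_1/S_0.
  S_0^{−1} = 6^{−1} = 2 (mod 11), so α_err = 3·2 = 6 ≡ 6 = α_3. Error position i = 3.
  Consistency check: S_2/S_1 = 7·4 = 28 ≡ 6 = α_err ✓ (single-error assumption holds).
Step 4: error magnitude e = S_0/v_3 = S_0·∏_{j≠3}(α_3 − α_j) = 6·3 = 18 ≡ 7 (mod 11).
Step 5: correct position 3: c_3 = r_3 − e = 9 − 7 ≡ 2 (mod 11). Hence c = [4, 9, 2, 8, 10].
  Check: interpolating c through the α_i gives m(x) = 6 + 3·x (degree < 2) with m(α_i) = c_i for every i, so c is indeed a codeword.


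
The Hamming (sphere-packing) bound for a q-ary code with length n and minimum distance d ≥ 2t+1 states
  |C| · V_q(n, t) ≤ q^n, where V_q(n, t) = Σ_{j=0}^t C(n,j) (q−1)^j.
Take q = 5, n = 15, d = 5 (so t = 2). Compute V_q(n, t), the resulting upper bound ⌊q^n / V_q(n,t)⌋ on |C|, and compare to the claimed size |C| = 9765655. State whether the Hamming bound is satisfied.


V_q(n, t) = 1741, q^n = 30517578125, Hamming bound = 17528764, |C| = 9765655 ≤ bound (satisfied).

Step 1: Compute V_q(n, t) = Σ_{j=0}^2 C(n, j) (q−1)^j.
  j = 0: C(15,0)·(4)^0 = 1·1 = 1.
  j = 1: C(15,1)·(4)^1 = 15·4 = 60.
  j = 2: C(15,2)·(4)^2 = 105·16 = 1680.
  V_q(n, t) = 1 + 60 + 1680 = 1741.
Step 2: q^n = 5^15 = 30517578125.
Step 3: Hamming bound ⌊q^n / V_q(n,t)⌋ = ⌊30517578125/1741⌋ = 17528764.
Step 4: Compare |C| = 9765655 to 17528764: satisfied.
The claimed |C| lies below the Hamming bound.
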